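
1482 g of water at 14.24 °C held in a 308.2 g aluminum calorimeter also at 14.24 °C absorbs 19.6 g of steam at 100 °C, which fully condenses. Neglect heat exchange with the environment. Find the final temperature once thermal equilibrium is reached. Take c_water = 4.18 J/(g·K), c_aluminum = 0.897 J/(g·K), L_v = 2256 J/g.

T_f ≈ 22.1 °C

Energy balance with sensible and latent terms:
condense steam: −19.6·2256 = −44218; condensate cools 100→T: 19.6·4.18·(T − 100) = 81.93(T − 100); water warms: 1482·4.18·(T − 14.24) = 6194.8(T − 14.24); aluminum cup: 308.2·0.897·(T − 14.24) = 276.46(T − 14.24)
6553.1 T = 44218 + 8192.8 + 92150 = 144561
T ≈ 22.06 °C (< 100 °C, so full condensation is consistent).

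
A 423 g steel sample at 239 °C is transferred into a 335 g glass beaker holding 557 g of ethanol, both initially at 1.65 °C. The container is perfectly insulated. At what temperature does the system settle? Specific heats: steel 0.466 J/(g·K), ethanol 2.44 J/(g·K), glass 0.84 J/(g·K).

T_f ≈ 27.1 °C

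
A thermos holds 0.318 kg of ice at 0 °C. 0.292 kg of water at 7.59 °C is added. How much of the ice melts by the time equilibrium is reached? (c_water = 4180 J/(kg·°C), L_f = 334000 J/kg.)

m_melted ≈ 0.0277 kg

Cooling the water to 0 °C releases 0.292·4180·7.59 = 9264.1 J.
Melting all 0.318 kg of ice would need 0.318·334000 = 106212 J.
Since 9264.1 < 106212 J, not all the ice melts; equilibrium is at 0 °C.
Mass melted = 9264.1/334000 ≈ 0.02774 kg.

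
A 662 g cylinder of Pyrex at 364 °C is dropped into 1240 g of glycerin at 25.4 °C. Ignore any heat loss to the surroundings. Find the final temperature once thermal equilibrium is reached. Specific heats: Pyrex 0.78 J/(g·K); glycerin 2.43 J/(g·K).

T_f ≈ 74.9 °C

Energy conservation, ΣQ = 0:
662·0.78·(T − 364) + 1240·2.43·(T − 25.4) = 0
516.36(T − 364) + 3013.2(T − 25.4) = 0
(516.36 + 3013.2) T = 516.36·364 + 3013.2·25.4
T ≈ 74.94 °C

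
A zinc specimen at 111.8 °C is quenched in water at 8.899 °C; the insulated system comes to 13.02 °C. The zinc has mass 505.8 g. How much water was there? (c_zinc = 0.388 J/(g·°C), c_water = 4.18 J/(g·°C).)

Let T be the final temperature. ΣQ_i = 0:
505.8×0.388×(13.02 − 111.8) + m×4.18×(13.02 − 8.899) = 0
17.23 m = 19386
m = 19386/17.23 ≈ 1125 g

m ≈ 1130 g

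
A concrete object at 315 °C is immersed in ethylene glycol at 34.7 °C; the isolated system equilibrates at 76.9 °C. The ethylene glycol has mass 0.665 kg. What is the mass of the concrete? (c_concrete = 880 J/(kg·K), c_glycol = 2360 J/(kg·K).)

m ≈ 0.316 kg

Heat lost by the concrete = heat gained by the glycol:
m×880×(315 − 76.9) = 0.665×2360×(76.9 − 34.7)
209528 m = 66229  ⇒  m ≈ 0.3161 kg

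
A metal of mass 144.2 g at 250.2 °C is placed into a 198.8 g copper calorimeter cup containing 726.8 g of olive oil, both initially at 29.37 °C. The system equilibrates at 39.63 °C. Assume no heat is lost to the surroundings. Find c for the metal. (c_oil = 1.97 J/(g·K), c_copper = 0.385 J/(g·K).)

Taking heat into each body as positive, Σ m c ΔT = 0:
144.2×c×(39.63 − 250.2) + 726.8×1.97×(39.63 − 29.37) + 198.8×0.385×(39.63 − 29.37) = 0
-30364 c = -15476
c = -15476/-30364 ≈ 0.5097 J/(g·K)

c ≈ 0.51 J/(g·K)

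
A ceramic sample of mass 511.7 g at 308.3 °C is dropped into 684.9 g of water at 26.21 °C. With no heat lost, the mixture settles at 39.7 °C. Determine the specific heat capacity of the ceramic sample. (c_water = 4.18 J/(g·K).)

c ≈ 0.281 J/(g·K)

Heat lost by the ceramic sample = heat gained by the water:
511.7×c×(308.3 − 39.7) = 684.9×4.18×(39.7 − 26.21)
137443 c = 38620  ⇒  c ≈ 0.281 J/(g·K)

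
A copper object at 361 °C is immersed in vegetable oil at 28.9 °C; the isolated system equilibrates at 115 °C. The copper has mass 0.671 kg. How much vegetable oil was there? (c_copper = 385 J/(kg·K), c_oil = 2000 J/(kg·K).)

m ≈ 0.369 kg

Energy conservation, ΣQ = 0:
0.671×385×(115 − 361) + m×2000×(115 − 28.9) = 0
172200 m = 63550
m = 63550/172200 ≈ 0.3691 kg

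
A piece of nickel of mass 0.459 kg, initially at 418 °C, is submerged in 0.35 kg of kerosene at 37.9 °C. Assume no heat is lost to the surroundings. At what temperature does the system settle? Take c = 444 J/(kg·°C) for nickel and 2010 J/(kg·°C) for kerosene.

Set heat shed by the hot body equal to heat absorbed by the cold body:
0.459*444*(418 − T) = 0.35*2010*(T − 37.9)
203.8(418 − T) = 703.5(T − 37.9)
907.3 T = 111849  ⇒  T ≈ 123.28 °C

T_f ≈ 123.3 °C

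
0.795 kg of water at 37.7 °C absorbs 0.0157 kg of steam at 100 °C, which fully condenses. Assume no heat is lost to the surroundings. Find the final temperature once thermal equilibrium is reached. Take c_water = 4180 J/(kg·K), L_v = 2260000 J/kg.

T_f ≈ 49.4 °C

Net heat exchanged in the isolated system is zero:
condense steam: −0.0157×2260000 = −35482
  condensed water 100 °C→T: 65.63(T − 100)
  original water: 3323.1(T − 37.7)
3388.7 T = 35482 + 6562.6 + 125281 = 167325
T ≈ 49.38 °C (< 100 °C, so full condensation is consistent).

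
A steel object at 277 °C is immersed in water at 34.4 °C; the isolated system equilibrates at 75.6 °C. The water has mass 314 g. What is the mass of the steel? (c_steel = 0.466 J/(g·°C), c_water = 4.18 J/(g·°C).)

m ≈ 576 g

Conservation of energy gives ΣQ = 0:
m×0.466×(75.6 − 277) + 314×4.18×(75.6 − 34.4) = 0
-93.85 m = -54076
m = -54076/-93.85 ≈ 576.2 g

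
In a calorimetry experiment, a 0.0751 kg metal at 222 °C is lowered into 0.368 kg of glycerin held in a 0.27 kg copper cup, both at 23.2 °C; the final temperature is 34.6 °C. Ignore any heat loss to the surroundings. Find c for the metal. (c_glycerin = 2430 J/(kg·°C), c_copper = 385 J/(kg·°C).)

c ≈ 809 J/(kg·°C)

Net heat exchanged in the isolated system is zero:
0.0751·c·(34.6 − 222) + 0.368·2430·(34.6 − 23.2) + 0.27·385·(34.6 − 23.2) = 0
-14.07 c = -11379
c = -11379/-14.07 ≈ 808.6 J/(kg·°C)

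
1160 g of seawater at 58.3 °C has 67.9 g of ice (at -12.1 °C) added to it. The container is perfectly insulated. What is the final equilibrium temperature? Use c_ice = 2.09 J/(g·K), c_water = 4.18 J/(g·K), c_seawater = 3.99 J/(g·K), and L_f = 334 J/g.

T_f ≈ 50.0 °C

Energy balance with sensible and latent terms:
warm ice to 0 °C: 67.9×2.09×(0 − (-12.1)) = 1717.1
  fusion: m_ice L_f = 67.9×334 = 22679
  warm the meltwater: 283.82 T
  seawater: 4628.4(T − 58.3)
4912.2 T = 269836 − 24396 = 245440
T ≈ 49.97 °C — above 0 °C, consistent with complete melting.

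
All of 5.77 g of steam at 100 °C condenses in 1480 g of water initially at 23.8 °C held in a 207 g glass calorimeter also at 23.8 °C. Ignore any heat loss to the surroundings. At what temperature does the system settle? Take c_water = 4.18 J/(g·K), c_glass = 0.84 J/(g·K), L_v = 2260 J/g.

T_f ≈ 26.1 °C

Taking heat into each body as positive, Σ m c ΔT = 0:
condense steam: −5.77×2260 = −13040; condensed water 100 °C→T: 24.12(T − 100); original water: 6186.4(T − 23.8); cup: 173.88(T − 23.8)
6384.4 T = 13040 + 2411.9 + 151375 = 166827
T ≈ 26.13 °C — below 100 °C, confirming all the steam condensed.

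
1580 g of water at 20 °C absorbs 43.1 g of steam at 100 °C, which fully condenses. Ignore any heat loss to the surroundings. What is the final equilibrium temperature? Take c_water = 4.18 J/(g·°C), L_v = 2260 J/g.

Conservation of energy gives ΣQ = 0:
steam→water at 100 °C releases m L_v = 43.1×2260 = 97406; condensed water 100 °C→T: 180.16(T − 100); water warms: 1580×4.18×(T − 20) = 6604.4(T − 20)
6784.6 T = 97406 + 18016 + 132088 = 247510
T ≈ 36.48 °C (< 100 °C, so full condensation is consistent).

T_f ≈ 36.5 °C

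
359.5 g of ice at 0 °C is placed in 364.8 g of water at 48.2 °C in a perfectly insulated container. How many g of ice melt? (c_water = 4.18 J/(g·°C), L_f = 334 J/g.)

m_melted ≈ 220 g

Cooling the water to 0 °C releases 364.8×4.18×48.2 = 73498 J.
Fully melting the ice requires m_ice L_f = 359.5×334 = 120073 J.
73498 J < 120073 J, so only part of the ice melts and the system sits at 0 °C.
Mass melted = 73498/334 ≈ 220.1 g.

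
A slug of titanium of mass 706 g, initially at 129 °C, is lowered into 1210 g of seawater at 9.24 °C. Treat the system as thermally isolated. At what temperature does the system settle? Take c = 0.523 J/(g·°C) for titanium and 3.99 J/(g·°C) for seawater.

T_f ≈ 17.7 °C

Heat lost by the titanium equals heat gained by the seawater:
706×0.523×(129 − T) = 1210×3.99×(T − 9.24)
369.24(129 − T) = 4827.9(T − 9.24)
5197.1 T = 92241  ⇒  T ≈ 17.75 °C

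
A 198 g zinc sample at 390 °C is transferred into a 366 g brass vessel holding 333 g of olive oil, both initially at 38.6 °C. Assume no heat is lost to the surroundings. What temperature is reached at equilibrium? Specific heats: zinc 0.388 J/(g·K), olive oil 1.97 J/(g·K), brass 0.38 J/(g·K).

T_f ≈ 69.6 °C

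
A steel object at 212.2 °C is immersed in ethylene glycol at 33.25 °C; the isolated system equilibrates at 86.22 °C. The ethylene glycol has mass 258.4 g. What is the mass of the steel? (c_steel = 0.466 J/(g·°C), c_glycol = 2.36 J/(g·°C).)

Heat lost by the steel = heat gained by the glycol:
m×0.466×(212.2 − 86.22) = 258.4×2.36×(86.22 − 33.25)
58.71 m = 32302  ⇒  m ≈ 550.2 g

m ≈ 550 g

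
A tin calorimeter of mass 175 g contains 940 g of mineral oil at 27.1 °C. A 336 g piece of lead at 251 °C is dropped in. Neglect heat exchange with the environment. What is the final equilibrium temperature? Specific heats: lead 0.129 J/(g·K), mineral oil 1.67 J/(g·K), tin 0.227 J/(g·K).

Setting the total heat transfer to zero:
336·0.129·(T − 251) + 940·1.67·(T − 27.1) + 175·0.227·(T − 27.1) = 0
43.34(T − 251) + 1569.8(T − 27.1) + 39.73(T − 27.1) = 0
(43.34 + 1569.8 + 39.73) T = 43.34·251 + 1569.8·27.1 + 39.73·27.1
T = 54497/1652.9 ≈ 32.97 °C

T_f ≈ 33.0 °C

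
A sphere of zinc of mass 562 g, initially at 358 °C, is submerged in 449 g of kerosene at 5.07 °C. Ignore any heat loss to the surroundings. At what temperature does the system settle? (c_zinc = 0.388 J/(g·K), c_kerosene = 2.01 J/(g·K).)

T_f ≈ 73.7 °C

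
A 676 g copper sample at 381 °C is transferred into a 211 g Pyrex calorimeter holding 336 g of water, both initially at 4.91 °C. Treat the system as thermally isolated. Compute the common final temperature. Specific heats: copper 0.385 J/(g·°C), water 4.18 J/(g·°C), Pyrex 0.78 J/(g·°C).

T_f ≈ 58.4 °C

With ΣQ=0 the equilibrium temperature is the m·c-weighted mean:
T_f = (260.26*381 + 1404.5*4.91 + 164.58*4.91) / (260.26 + 1404.5 + 164.58)
    = 106863 / 1829.3 ≈ 58.42 °C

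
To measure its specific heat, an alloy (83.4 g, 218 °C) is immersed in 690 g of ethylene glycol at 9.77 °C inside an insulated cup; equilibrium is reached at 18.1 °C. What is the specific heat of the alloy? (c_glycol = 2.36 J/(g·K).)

Taking heat into each body as positive, Σ m c ΔT = 0:
83.4·c·(18.1 − 218) + 690·2.36·(18.1 − 9.77) = 0
-16672 c = -13565
c = -13565/-16672 ≈ 0.8136 J/(g·K)

c ≈ 0.814 J/(g·K)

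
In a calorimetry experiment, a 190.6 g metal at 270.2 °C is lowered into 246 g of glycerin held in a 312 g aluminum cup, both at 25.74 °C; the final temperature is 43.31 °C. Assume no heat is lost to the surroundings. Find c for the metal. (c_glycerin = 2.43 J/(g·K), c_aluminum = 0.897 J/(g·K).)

Let T be the final temperature. ΣQ_i = 0:
190.6×c×(43.31 − 270.2) + 246×2.43×(43.31 − 25.74) + 312×0.897×(43.31 − 25.74) = 0
-43245 c = -15420
c = -15420/-43245 ≈ 0.3566 J/(g·K)

c ≈ 0.357 J/(g·K)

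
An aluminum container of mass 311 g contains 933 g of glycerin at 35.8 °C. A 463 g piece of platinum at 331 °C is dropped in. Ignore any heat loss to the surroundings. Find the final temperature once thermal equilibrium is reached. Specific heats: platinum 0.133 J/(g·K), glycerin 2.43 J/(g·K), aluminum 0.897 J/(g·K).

Energy conservation, ΣQ = 0:
463×0.133×(T − 331) + 933×2.43×(T − 35.8) + 311×0.897×(T − 35.8) = 0
(61.58 + 2267.2 + 278.97) T = 61.58×331 + 2267.2×35.8 + 278.97×35.8
T = 111535/2607.7 ≈ 42.77 °C

T_f ≈ 42.8 °C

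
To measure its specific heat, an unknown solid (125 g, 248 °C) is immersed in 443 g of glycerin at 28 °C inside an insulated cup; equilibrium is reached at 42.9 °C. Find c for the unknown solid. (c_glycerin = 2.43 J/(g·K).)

c ≈ 0.626 J/(g·K)

m_s c (T_s − T_f) = m_glycerin c_glycerin (T_f − T_0):
125·c·(248 − 42.9) = 443·2.43·(42.9 − 28)
25638 c = 16040  ⇒  c ≈ 0.6256 J/(g·K)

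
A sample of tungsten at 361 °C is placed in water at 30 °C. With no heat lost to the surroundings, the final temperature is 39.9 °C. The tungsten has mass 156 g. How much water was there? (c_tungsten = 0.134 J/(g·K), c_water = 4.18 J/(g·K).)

m ≈ 162 g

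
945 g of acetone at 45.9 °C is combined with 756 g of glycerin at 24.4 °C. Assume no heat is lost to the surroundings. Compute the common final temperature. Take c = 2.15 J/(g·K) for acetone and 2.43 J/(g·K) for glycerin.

Heat lost by the acetone equals heat gained by the glycerin:
945×2.15×(45.9 − T) = 756×2.43×(T − 24.4)
2031.8(45.9 − T) = 1837.1(T − 24.4)
3868.8 T = 138082  ⇒  T ≈ 35.69 °C

T_f ≈ 35.7 °C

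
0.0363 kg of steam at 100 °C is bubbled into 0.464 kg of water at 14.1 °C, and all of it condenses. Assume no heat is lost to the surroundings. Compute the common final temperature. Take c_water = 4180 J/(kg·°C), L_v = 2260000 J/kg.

T_f ≈ 59.6 °C

Net heat exchanged in the isolated system is zero:
steam→water at 100 °C releases m L_v = 0.0363×2260000 = 82038; condensed water 100 °C→T: 151.73(T − 100); original water: 1939.5(T − 14.1)
2091.3 T = 82038 + 15173 + 27347 = 124559
T ≈ 59.56 °C — below 100 °C, confirming all the steam condensed.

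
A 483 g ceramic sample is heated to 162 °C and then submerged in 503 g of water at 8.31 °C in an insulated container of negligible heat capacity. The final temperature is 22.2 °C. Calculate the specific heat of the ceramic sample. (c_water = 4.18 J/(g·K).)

c ≈ 0.433 J/(g·K)

Heat lost by the ceramic sample = heat gained by the water:
483×c×(162 − 22.2) = 503×4.18×(22.2 − 8.31)
67523 c = 29204  ⇒  c ≈ 0.4325 J/(g·K)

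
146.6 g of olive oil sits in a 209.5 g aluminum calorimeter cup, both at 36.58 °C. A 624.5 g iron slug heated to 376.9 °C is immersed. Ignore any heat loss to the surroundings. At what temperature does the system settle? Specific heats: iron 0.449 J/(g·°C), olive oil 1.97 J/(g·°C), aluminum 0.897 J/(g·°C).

Conservation of energy gives ΣQ = 0:
624.5×0.449×(T − 376.9) + 146.6×1.97×(T − 36.58) + 209.5×0.897×(T − 36.58) = 0
280.4(T − 376.9) + 288.8(T − 36.58) + 187.92(T − 36.58) = 0
757.12 T = 123121
T = 123121/757.12 ≈ 162.62 °C

T_f ≈ 162.6 °C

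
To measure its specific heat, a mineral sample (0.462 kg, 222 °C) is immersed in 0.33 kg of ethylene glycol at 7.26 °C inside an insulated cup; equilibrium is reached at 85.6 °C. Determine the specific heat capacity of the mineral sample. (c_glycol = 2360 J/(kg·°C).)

c ≈ 968 J/(kg·°C)

m_s c (T_s − T_f) = m_glycol c_glycol (T_f − T_0):
0.462×c×(222 − 85.6) = 0.33×2360×(85.6 − 7.26)
63.02 c = 61011  ⇒  c ≈ 968.2 J/(kg·°C)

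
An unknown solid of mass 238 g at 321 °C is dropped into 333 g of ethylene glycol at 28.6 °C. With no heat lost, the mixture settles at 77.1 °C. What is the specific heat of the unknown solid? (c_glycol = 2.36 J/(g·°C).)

c ≈ 0.657 J/(g·°C)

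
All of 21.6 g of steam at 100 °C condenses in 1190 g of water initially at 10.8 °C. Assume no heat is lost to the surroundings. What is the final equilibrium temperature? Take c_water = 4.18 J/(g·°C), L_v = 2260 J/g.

T_f ≈ 22.0 °C

Energy balance with sensible and latent terms:
latent heat released on condensation: 21.6×2260 = 48816
  condensate cools 100→T: 21.6×4.18×(T − 100) = 90.29(T − 100)
  water warms: 1190×4.18×(T − 10.8) = 4974.2(T − 10.8)
5064.5 T = 48816 + 9028.8 + 53721 = 111566
T ≈ 22.03 °C (< 100 °C, so full condensation is consistent).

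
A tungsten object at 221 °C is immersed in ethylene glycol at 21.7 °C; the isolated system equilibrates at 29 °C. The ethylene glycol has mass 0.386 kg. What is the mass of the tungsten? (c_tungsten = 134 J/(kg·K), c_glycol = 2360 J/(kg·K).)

m ≈ 0.258 kg

Net heat exchanged in the isolated system is zero:
m×134×(29 − 221) + 0.386×2360×(29 − 21.7) = 0
-25728 m = -6650
m = -6650/-25728 ≈ 0.2585 kg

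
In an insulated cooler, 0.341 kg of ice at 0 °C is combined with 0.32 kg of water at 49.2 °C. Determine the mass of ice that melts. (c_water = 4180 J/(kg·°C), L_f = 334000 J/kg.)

m_melted ≈ 0.197 kg

Water can give up m c ΔT = 0.32×4180×49.2 = 65810 J before reaching 0 °C.
Melting all 0.341 kg of ice would need 0.341×334000 = 113894 J.
65810 J < 113894 J, so only part of the ice melts and the system sits at 0 °C.
m_melt = 65810 / L_f = 0.197 kg.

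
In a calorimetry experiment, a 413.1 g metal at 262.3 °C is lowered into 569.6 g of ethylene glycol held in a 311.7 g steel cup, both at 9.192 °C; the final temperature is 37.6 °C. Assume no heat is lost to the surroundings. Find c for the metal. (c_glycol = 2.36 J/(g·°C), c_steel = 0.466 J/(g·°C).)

Net heat exchanged in the isolated system is zero:
413.1·c·(37.6 − 262.3) + 569.6·2.36·(37.6 − 9.192) + 311.7·0.466·(37.6 − 9.192) = 0
-92824 c = -42314
c = -42314/-92824 ≈ 0.4559 J/(g·°C)

c ≈ 0.456 J/(g·°C)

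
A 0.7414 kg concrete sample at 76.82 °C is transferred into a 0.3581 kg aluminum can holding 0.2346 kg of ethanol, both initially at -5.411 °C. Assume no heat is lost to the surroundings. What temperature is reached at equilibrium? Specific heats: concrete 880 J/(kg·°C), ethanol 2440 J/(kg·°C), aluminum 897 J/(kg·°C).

Energy conservation, ΣQ = 0:
0.7414×880×(T − 76.82) + 0.2346×2440×(T − (-5.411)) + 0.3581×897×(T − (-5.411)) = 0
(652.43 + 572.42 + 321.22) T = 652.43×76.82 + 572.42×(-5.411) + 321.22×(-5.411)
T = 45284/1546.1 ≈ 29.29 °C

T_f ≈ 29.3 °C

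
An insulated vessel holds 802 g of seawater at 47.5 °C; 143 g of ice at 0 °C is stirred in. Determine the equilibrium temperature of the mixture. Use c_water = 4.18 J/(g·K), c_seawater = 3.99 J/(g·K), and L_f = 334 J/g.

T_f ≈ 27.4 °C

Sum of m c ΔT and latent-heat terms is zero:
melt ice: 143·334 = 47762; warm the meltwater: 597.74 T; seawater: 3200(T − 47.5)
3797.7 T = 151999 − 47762 = 104237
T ≈ 27.45 °C (positive, so assuming full melt was valid).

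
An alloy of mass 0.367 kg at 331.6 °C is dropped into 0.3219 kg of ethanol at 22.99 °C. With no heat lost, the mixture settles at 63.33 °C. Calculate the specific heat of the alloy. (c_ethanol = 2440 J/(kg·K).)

c ≈ 322 J/(kg·K)

Net heat exchanged in the isolated system is zero:
0.367×c×(63.33 − 331.6) + 0.3219×2440×(63.33 − 22.99) = 0
-98.46 c = -31684
c = -31684/-98.46 ≈ 321.8 J/(kg·K)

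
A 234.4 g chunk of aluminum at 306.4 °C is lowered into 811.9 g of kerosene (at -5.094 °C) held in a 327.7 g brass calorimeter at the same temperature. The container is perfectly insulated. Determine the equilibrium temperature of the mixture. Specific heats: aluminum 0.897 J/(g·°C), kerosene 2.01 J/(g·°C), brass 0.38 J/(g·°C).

T_f ≈ 28.2 °C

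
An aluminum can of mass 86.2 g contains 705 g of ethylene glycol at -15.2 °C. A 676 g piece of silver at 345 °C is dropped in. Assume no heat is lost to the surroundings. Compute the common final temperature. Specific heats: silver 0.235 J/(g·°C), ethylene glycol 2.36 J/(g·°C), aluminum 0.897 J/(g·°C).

T_f ≈ 14.9 °C

Taking heat into each body as positive, Σ m c ΔT = 0:
676*0.235*(T − 345) + 705*2.36*(T − (-15.2)) + 86.2*0.897*(T − (-15.2)) = 0
158.86(T − 345) + 1663.8(T − (-15.2)) + 77.32(T − (-15.2)) = 0
(158.86 + 1663.8 + 77.32) T = 158.86*345 + 1663.8*(-15.2) + 77.32*(-15.2)
T = 28342/1900 ≈ 14.92 °C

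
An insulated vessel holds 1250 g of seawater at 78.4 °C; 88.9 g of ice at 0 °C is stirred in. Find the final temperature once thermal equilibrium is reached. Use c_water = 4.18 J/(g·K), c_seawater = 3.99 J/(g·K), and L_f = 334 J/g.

Energy conservation, ΣQ = 0:
fusion: m_ice L_f = 88.9·334 = 29693
  warm the meltwater: 371.6 T
  seawater cools: 1250·3.99·(T − 78.4) = 4987.5(T − 78.4)
5359.1 T = 391020 − 29693 = 361327
T ≈ 67.42 °C (positive, so assuming full melt was valid).

T_f ≈ 67.4 °C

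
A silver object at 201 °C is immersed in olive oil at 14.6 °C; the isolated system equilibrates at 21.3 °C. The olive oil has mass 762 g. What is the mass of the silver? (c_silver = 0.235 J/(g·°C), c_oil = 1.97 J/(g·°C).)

Energy conservation, ΣQ = 0:
m×0.235×(21.3 − 201) + 762×1.97×(21.3 − 14.6) = 0
-42.23 m = -10058
m = -10058/-42.23 ≈ 238.2 g

m ≈ 238 g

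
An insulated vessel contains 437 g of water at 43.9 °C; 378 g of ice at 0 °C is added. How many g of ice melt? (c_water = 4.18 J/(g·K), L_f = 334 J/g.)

Cooling the water to 0 °C releases 437·4.18·43.9 = 80190 J.
To melt every bit of ice: 378·334 = 126252 J.
Since 80190 < 126252 J, not all the ice melts; equilibrium is at 0 °C.
m_melted·334 = 80190  ⇒  m_melted ≈ 240.1 g.

m_melted ≈ 240 g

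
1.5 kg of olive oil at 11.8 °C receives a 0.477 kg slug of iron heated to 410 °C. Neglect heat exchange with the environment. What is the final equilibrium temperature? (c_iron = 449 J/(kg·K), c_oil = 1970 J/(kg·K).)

T_f ≈ 38.7 °C

Let T be the final temperature. ΣQ_i = 0:
0.477*449*(T − 410) + 1.5*1970*(T − 11.8) = 0
214.17(T − 410) + 2955(T − 11.8) = 0
(214.17 + 2955) T = 214.17*410 + 2955*11.8
T = 122680/3169.2 ≈ 38.71 °C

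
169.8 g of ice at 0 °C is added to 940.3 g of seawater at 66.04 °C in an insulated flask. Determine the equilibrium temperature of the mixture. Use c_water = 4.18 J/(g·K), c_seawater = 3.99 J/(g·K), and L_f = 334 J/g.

Heat gained plus heat lost sum to zero:
latent heat to melt: 169.8·334 = 56713; warm the meltwater: 709.76 T; seawater: 3751.8(T − 66.04)
4461.6 T = 247769 − 56713 = 191055
T ≈ 42.82 °C — above 0 °C, consistent with complete melting.

T_f ≈ 42.8 °C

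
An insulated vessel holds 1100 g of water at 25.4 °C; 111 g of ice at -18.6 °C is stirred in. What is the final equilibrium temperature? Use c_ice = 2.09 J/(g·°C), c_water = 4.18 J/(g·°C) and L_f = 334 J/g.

Conservation of energy gives ΣQ = 0:
ice -18.6→0 °C: 111·2.09·18.6 = 4315
  melt ice: 111·334 = 37074
  meltwater 0→T: 111·4.18·T = 463.98 T
  water cools: 1100·4.18·(T − 25.4) = 4598(T − 25.4)
5062 T = 116789 − 41389 = 75400
T ≈ 14.90 °C — above 0 °C, consistent with complete melting.

T_f ≈ 14.9 °C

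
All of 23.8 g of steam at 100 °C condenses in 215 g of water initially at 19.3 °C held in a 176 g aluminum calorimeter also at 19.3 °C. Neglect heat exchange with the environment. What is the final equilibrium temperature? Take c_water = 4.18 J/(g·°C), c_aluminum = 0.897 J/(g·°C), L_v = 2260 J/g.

Setting the total heat transfer to zero:
latent heat released on condensation: 23.8·2260 = 53788
  condensed water 100 °C→T: 99.48(T − 100)
  water warms: 215·4.18·(T − 19.3) = 898.7(T − 19.3)
  cup: 157.87(T − 19.3)
1156.1 T = 53788 + 9948.4 + 20392 = 84128
T ≈ 72.77 °C — below 100 °C, confirming all the steam condensed.

T_f ≈ 72.8 °C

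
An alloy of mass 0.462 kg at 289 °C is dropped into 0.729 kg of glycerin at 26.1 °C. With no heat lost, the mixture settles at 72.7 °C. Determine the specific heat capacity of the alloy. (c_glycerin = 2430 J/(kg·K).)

Heat lost by the alloy = heat gained by the glycerin:
0.462·c·(289 − 72.7) = 0.729·2430·(72.7 − 26.1)
99.93 c = 82551  ⇒  c ≈ 826.1 J/(kg·K)

c ≈ 826 J/(kg·K)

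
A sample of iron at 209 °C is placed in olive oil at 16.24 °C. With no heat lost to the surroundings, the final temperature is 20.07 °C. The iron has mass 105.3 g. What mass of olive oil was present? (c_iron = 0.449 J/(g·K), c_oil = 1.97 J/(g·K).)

Net heat exchanged in the isolated system is zero:
105.3×0.449×(20.07 − 209) + m×1.97×(20.07 − 16.24) = 0
7.545 m = 8932.6
m = 8932.6/7.545 ≈ 1184 g

m ≈ 1180 g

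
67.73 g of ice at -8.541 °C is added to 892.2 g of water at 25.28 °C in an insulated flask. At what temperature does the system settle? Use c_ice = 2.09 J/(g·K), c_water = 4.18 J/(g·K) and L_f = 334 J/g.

Setting the total heat transfer to zero:
warm ice to 0 °C: 67.73·2.09·(0 − (-8.541)) = 1209
  latent heat to melt: 67.73·334 = 22622
  meltwater 0→T: 67.73·4.18·T = 283.11 T
  water cools: 892.2·4.18·(T − 25.28) = 3729.4(T − 25.28)
4012.5 T = 94279 − 23831 = 70448
T ≈ 17.56 °C — above 0 °C, consistent with complete melting.

T_f ≈ 17.6 °C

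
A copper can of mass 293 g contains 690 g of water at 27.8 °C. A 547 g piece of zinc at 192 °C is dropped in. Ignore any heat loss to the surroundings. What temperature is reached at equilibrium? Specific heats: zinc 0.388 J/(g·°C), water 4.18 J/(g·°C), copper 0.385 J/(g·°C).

T_f ≈ 38.7 °C

Setting the total heat transfer to zero:
547*0.388*(T − 192) + 690*4.18*(T − 27.8) + 293*0.385*(T − 27.8) = 0
212.24(T − 192) + 2884.2(T − 27.8) + 112.81(T − 27.8) = 0
(212.24 + 2884.2 + 112.81) T = 212.24*192 + 2884.2*27.8 + 112.81*27.8
T = 124066/3209.2 ≈ 38.66 °C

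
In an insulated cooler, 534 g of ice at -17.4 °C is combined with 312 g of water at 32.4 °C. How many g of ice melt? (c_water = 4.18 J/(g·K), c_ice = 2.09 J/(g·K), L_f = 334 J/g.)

Cooling the water to 0 °C releases 312×4.18×32.4 = 42255 J.
Of that, 534×2.09×17.4 = 19419 J goes to bring the ice to 0 °C, leaving 22835 J.
Fully melting the ice requires m_ice L_f = 534×334 = 178356 J.
22835 J < 178356 J, so only part of the ice melts and the system sits at 0 °C.
Mass melted = 22835/334 ≈ 68.37 g.

m_melted ≈ 68.4 g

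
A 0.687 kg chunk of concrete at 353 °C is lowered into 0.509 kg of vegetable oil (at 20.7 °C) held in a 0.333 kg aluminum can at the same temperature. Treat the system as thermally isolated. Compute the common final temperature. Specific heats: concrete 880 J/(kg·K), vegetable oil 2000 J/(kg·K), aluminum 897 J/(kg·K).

T_f ≈ 125.3 °C

T_f = Σ m_i c_i T_i / Σ m_i c_i:
T_f = (604.56*353 + 1018*20.7 + 298.7*20.7) / (604.56 + 1018 + 298.7)
    = 240665 / 1921.3 ≈ 125.26 °C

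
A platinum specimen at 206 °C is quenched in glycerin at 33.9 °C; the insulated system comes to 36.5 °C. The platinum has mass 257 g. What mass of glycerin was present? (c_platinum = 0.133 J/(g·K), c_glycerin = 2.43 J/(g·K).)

|Q_platinum| = |Q_glycerin|:
257×0.133×(206 − 36.5) = m×2.43×(36.5 − 33.9)
6.318 m = 5793.7  ⇒  m ≈ 917 g

m ≈ 917 g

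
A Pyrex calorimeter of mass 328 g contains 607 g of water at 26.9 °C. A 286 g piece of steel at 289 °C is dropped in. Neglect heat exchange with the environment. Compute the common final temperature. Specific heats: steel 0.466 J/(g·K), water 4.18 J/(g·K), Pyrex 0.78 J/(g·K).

Net heat exchanged in the isolated system is zero:
286·0.466·(T − 289) + 607·4.18·(T − 26.9) + 328·0.78·(T − 26.9) = 0
2926.4 T = 113651
T = 113651 / 2926.4 = 38.8 °C

T_f ≈ 38.8 °C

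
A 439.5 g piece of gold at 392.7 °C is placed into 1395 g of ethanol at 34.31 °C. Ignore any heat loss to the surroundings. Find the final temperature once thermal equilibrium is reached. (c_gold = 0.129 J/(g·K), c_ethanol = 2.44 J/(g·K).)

T_f ≈ 40.2 °C

With ΣQ=0 the equilibrium temperature is the m·c-weighted mean:
T_f = (56.7*392.7 + 3403.8*34.31) / (56.7 + 3403.8)
    = 139049 / 3460.5 ≈ 40.18 °C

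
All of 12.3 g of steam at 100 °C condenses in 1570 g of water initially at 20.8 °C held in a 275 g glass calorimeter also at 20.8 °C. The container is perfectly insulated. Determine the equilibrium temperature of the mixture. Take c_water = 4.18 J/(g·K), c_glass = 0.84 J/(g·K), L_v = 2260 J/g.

T_f ≈ 25.5 °C

Energy balance with sensible and latent terms:
steam→water at 100 °C releases m L_v = 12.3·2260 = 27798; condensed water 100 °C→T: 51.41(T − 100); water warms: 1570·4.18·(T − 20.8) = 6562.6(T − 20.8); cup: 231(T − 20.8)
6845 T = 27798 + 5141.4 + 141307 = 174246
T ≈ 25.46 °C, under the boiling point, so the assumption holds.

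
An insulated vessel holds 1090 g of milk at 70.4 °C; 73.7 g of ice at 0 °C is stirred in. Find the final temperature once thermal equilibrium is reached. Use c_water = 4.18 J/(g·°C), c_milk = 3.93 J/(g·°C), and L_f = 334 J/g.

T_f ≈ 60.3 °C

Sum of m c ΔT and latent-heat terms is zero:
melt ice: 73.7×334 = 24616; meltwater 0→T: 73.7×4.18×T = 308.07 T; milk cools: 1090×3.93×(T − 70.4) = 4283.7(T − 70.4)
4591.8 T = 301572 − 24616 = 276957
T ≈ 60.32 °C (positive, so assuming full melt was valid).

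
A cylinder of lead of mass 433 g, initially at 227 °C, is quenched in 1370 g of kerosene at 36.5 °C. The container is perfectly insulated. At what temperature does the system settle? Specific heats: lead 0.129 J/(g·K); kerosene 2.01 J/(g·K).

T_f ≈ 40.3 °C

Let T be the final temperature. ΣQ_i = 0:
433×0.129×(T − 227) + 1370×2.01×(T − 36.5) = 0
55.86(T − 227) + 2753.7(T − 36.5) = 0
2809.6 T = 113190
T = 113190/2809.6 ≈ 40.29 °C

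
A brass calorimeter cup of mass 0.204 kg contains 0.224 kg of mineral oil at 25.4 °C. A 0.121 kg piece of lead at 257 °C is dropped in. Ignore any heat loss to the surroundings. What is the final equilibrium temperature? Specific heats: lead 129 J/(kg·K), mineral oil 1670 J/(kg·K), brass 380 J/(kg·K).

With ΣQ=0 the equilibrium temperature is the m·c-weighted mean:
T_f = (15.61·257 + 374.08·25.4 + 77.52·25.4) / (15.61 + 374.08 + 77.52)
    = 15482 / 467.21 ≈ 33.14 °C

T_f ≈ 33.1 °C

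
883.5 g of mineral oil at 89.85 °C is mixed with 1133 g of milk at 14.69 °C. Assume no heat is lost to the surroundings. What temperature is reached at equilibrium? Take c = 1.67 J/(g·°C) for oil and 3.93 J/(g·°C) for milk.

T_f ≈ 33.4 °C

Set heat shed by the hot body equal to heat absorbed by the cold body:
883.5×1.67×(89.85 − T) = 1133×3.93×(T − 14.69)
1475.4(89.85 − T) = 4452.7(T − 14.69)
5928.1 T = 197979  ⇒  T ≈ 33.40 °C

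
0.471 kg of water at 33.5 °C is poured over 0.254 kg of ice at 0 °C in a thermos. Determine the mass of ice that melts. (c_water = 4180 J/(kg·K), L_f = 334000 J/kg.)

m_melted ≈ 0.197 kg

Water can give up m c ΔT = 0.471·4180·33.5 = 65954 J before reaching 0 °C.
Melting all 0.254 kg of ice would need 0.254·334000 = 84836 J.
65954 J < 84836 J, so only part of the ice melts and the system sits at 0 °C.
m_melted·334000 = 65954  ⇒  m_melted ≈ 0.1975 kg.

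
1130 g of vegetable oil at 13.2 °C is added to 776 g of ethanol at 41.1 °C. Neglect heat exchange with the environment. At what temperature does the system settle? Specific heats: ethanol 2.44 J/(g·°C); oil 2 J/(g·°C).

Energy conservation, ΣQ = 0:
776·2.44·(T − 41.1) + 1130·2·(T − 13.2) = 0
1893.4(T − 41.1) + 2260(T − 13.2) = 0
4153.4 T = 107652
T = 107652/4153.4 ≈ 25.92 °C

T_f ≈ 25.9 °C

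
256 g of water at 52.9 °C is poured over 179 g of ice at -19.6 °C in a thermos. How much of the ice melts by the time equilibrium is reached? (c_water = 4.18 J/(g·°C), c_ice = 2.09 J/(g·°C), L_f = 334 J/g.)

Water can give up m c ΔT = 256×4.18×52.9 = 56607 J before reaching 0 °C.
Warming the ice to 0 °C takes 179×2.09×19.6 = 7332.6 J, leaving 49275 J for melting.
To melt every bit of ice: 179×334 = 59786 J.
49275 J < 59786 J, so only part of the ice melts and the system sits at 0 °C.
m_melted×334 = 49275  ⇒  m_melted ≈ 147.5 g.

m_melted ≈ 148 g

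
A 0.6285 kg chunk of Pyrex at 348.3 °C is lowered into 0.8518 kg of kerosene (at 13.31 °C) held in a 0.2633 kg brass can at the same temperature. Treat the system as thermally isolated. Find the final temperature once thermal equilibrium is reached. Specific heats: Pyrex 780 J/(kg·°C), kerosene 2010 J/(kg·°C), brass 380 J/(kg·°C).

Energy conservation, ΣQ = 0:
0.6285×780×(T − 348.3) + 0.8518×2010×(T − 13.31) + 0.2633×380×(T − 13.31) = 0
(490.23 + 1712.1 + 100.05) T = 490.23×348.3 + 1712.1×13.31 + 100.05×13.31
T ≈ 84.64 °C

T_f ≈ 84.6 °C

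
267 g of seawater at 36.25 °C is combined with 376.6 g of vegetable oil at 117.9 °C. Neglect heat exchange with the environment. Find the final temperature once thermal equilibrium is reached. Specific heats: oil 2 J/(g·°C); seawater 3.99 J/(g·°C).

T_f is the heat-capacity-weighted average of the initial temperatures:
T_f = (753.2×117.9 + 1065.3×36.25) / (753.2 + 1065.3)
    = 127420 / 1818.5 ≈ 70.07 °C

T_f ≈ 70.1 °C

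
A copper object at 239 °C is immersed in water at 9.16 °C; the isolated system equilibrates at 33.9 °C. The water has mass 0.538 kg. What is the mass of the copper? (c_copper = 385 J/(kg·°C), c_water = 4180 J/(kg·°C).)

m ≈ 0.705 kg

Let T be the final temperature. ΣQ_i = 0:
m·385·(33.9 − 239) + 0.538·4180·(33.9 − 9.16) = 0
-78964 m = -55636
m = -55636/-78964 ≈ 0.7046 kg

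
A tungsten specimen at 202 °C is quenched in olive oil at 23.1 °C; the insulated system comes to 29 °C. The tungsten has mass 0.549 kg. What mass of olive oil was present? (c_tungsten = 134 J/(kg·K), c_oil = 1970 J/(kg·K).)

|Q_tungsten| = |Q_oil|:
0.549×134×(202 − 29) = m×1970×(29 − 23.1)
11623 m = 12727  ⇒  m ≈ 1.095 kg

m ≈ 1.09 kg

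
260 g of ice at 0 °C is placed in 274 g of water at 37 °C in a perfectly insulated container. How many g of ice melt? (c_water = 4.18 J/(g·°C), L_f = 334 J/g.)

Cooling the water to 0 °C releases 274×4.18×37 = 42377 J.
Fully melting the ice requires m_ice L_f = 260×334 = 86840 J.
That's not enough to melt it all — equilibrium is at 0 °C with ice remaining.
m_melted×334 = 42377  ⇒  m_melted ≈ 126.9 g.

m_melted ≈ 127 g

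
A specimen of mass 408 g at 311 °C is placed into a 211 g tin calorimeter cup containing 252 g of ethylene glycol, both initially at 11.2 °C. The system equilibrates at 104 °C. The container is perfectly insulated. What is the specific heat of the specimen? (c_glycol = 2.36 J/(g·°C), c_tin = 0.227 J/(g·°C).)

c ≈ 0.706 J/(g·°C)

Heat gained plus heat lost sum to zero:
408·c·(104 − 311) + 252·2.36·(104 − 11.2) + 211·0.227·(104 − 11.2) = 0
-84456 c = -59635
c = -59635/-84456 ≈ 0.7061 J/(g·°C)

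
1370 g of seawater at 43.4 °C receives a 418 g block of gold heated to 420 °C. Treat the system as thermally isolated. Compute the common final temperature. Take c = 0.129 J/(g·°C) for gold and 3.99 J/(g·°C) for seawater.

T_f ≈ 47.1 °C

Set heat shed by the hot body equal to heat absorbed by the cold body:
418*0.129*(420 − T) = 1370*3.99*(T − 43.4)
53.92(420 − T) = 5466.3(T − 43.4)
5520.2 T = 259885  ⇒  T ≈ 47.08 °C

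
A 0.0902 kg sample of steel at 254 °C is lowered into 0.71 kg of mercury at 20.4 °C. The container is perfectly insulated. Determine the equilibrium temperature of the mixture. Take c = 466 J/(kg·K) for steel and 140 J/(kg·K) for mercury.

T_f ≈ 89.8 °C

T_f = Σ m_i c_i T_i / Σ m_i c_i:
T_f = (42.03·254 + 99.4·20.4) / (42.03 + 99.4)
    = 12704 / 141.43 ≈ 89.82 °C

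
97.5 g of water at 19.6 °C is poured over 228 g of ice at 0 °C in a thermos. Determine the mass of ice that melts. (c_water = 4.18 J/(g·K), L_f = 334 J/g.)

m_melted ≈ 23.9 g

Cooling the water to 0 °C releases 97.5×4.18×19.6 = 7988 J.
To melt every bit of ice: 228×334 = 76152 J.
7988 J < 76152 J, so only part of the ice melts and the system sits at 0 °C.
Mass melted = 7988/334 ≈ 23.92 g.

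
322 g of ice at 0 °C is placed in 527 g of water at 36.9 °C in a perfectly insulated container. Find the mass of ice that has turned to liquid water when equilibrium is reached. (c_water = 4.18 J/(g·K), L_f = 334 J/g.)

m_melted ≈ 243 g

Cooling the water to 0 °C releases 527×4.18×36.9 = 81286 J.
Fully melting the ice requires m_ice L_f = 322×334 = 107548 J.
Since 81286 < 107548 J, not all the ice melts; equilibrium is at 0 °C.
Mass melted = 81286/334 ≈ 243.4 g.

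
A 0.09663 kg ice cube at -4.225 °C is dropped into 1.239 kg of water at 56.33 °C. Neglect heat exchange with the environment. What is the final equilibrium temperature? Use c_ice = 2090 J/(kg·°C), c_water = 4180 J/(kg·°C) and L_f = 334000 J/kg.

Conservation of energy gives ΣQ = 0:
warm ice to 0 °C: 0.09663·2090·(0 − (-4.225)) = 853.27; latent heat to melt: 0.09663·334000 = 32274; warm the meltwater: 403.91 T; water cools: 1.239·4180·(T − 56.33) = 5179(T − 56.33)
5582.9 T = 291734 − 33128 = 258607
T ≈ 46.32 °C (positive, so assuming full melt was valid).

T_f ≈ 46.3 °C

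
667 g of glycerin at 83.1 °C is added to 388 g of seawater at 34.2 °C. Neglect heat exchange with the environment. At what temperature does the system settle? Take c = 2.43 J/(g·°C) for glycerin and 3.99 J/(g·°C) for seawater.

T_f ≈ 59.2 °C

Setting the total heat transfer to zero:
667·2.43·(T − 83.1) + 388·3.99·(T − 34.2) = 0
1620.8(T − 83.1) + 1548.1(T − 34.2) = 0
3168.9 T = 187635
T = 187635/3168.9 ≈ 59.21 °C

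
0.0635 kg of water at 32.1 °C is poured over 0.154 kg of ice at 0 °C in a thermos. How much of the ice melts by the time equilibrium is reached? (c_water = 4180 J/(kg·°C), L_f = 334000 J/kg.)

m_melted ≈ 0.0255 kg

Water can give up m c ΔT = 0.0635×4180×32.1 = 8520.3 J before reaching 0 °C.
To melt every bit of ice: 0.154×334000 = 51436 J.
Since 8520.3 < 51436 J, not all the ice melts; equilibrium is at 0 °C.
Mass melted = 8520.3/334000 ≈ 0.02551 kg.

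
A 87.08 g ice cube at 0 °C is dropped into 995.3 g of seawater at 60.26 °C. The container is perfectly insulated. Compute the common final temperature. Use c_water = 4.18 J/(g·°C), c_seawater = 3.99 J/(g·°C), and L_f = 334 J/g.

Setting the total heat transfer to zero:
melt ice: 87.08·334 = 29085; meltwater 0→T: 87.08·4.18·T = 363.99 T; seawater cools: 995.3·3.99·(T − 60.26) = 3971.2(T − 60.26)
4335.2 T = 239307 − 29085 = 210223
T ≈ 48.49 °C (positive, so assuming full melt was valid).

T_f ≈ 48.5 °C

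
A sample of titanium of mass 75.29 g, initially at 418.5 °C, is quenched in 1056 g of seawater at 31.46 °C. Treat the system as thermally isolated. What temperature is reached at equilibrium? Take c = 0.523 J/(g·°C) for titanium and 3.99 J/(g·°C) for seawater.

T_f is the heat-capacity-weighted average of the initial temperatures:
T_f = (39.38·418.5 + 4213.4·31.46) / (39.38 + 4213.4)
    = 149034 / 4252.8 ≈ 35.04 °C

T_f ≈ 35.0 °C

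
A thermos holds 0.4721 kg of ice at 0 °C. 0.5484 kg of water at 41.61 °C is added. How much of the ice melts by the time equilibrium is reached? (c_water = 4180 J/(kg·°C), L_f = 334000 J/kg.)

Water can give up m c ΔT = 0.5484×4180×41.61 = 95383 J before reaching 0 °C.
To melt every bit of ice: 0.4721×334000 = 157681 J.
Since 95383 < 157681 J, not all the ice melts; equilibrium is at 0 °C.
Mass melted = 95383/334000 ≈ 0.2856 kg.

m_melted ≈ 0.286 kg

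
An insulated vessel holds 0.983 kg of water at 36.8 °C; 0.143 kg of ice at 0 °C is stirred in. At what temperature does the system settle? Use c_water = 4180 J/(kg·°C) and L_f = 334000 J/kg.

T_f ≈ 22.0 °C

Net heat exchanged in the isolated system is zero:
latent heat to melt: 0.143·334000 = 47762
  warm the meltwater: 597.74 T
  water cools: 0.983·4180·(T − 36.8) = 4108.9(T − 36.8)
4706.7 T = 151209 − 47762 = 103447
T ≈ 21.98 °C. Since T > 0 °C, the all-ice-melts assumption holds.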